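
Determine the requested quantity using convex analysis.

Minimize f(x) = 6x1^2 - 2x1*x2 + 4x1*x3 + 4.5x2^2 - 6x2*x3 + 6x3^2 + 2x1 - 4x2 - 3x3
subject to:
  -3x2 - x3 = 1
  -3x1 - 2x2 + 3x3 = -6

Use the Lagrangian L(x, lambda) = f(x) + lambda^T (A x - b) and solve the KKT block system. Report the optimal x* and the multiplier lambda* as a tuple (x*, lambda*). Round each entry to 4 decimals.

Form the Lagrangian:
  L(x, lambda) = (1/2) x^T Q x + c^T x + lambda^T (A x - b)
Stationarity (grad_x L = 0): Q x + c + A^T lambda = 0.
Primal feasibility: A x = b.

This gives the KKT block system:
  [ Q   A^T ] [ x     ]   [-c ]
  [ A    0  ] [ lambda ] = [ b ]

Solving the linear system:
  x*      = (0.9678, 0.0088, -1.0264)
  lambda* = (-2.0083, 3.1633)
  f(x*)   = 12.9839

x* = (0.9678, 0.0088, -1.0264), lambda* = (-2.0083, 3.1633)


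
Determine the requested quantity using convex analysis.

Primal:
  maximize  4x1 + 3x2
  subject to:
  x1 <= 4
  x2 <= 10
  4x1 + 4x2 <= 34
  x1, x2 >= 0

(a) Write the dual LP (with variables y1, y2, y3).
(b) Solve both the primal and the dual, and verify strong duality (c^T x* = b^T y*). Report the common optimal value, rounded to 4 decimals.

The standard primal-dual pair for 'max c^T x s.t. A x <= b, x >= 0' is:
  Dual:  min b^T y  s.t.  A^T y >= c,  y >= 0.

So the dual LP is:
  minimize  4y1 + 10y2 + 34y3
  subject to:
    y1 + 4y3 >= 4
    y2 + 4y3 >= 3
    y1, y2, y3 >= 0

Solving the primal: x* = (4, 4.5).
  primal value c^T x* = 29.5.
Solving the dual: y* = (1, 0, 0.75).
  dual value b^T y* = 29.5.
Strong duality: c^T x* = b^T y*. Confirmed.

29.5


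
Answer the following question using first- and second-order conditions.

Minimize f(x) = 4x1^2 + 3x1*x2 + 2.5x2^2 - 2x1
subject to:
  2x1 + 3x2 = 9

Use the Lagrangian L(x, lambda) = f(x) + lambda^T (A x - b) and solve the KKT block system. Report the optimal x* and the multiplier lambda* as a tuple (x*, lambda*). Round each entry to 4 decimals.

Form the Lagrangian:
  L(x, lambda) = (1/2) x^T Q x + c^T x + lambda^T (A x - b)
Stationarity (grad_x L = 0): Q x + c + A^T lambda = 0.
Primal feasibility: A x = b.

This gives the KKT block system:
  [ Q   A^T ] [ x     ]   [-c ]
  [ A    0  ] [ lambda ] = [ b ]

Solving the linear system:
  x*      = (0.4821, 2.6786)
  lambda* = (-4.9464)
  f(x*)   = 21.7768

x* = (0.4821, 2.6786), lambda* = (-4.9464)


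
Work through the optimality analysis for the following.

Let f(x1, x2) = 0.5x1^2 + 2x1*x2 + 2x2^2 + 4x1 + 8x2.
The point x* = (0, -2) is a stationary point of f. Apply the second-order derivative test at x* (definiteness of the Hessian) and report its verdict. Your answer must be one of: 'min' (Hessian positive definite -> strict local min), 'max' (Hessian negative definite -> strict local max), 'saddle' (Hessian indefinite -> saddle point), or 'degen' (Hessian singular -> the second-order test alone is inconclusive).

Compute the Hessian H = grad^2 f:
  H = [[1, 2], [2, 4]]
Verify stationarity: grad f(x*) = H x* + g = (0, 0).
Eigenvalues of H: 0, 5.
H has a zero eigenvalue (singular; positive semidefinite but not definite), so H is neither positive definite, negative definite, nor indefinite. The second-order test alone is inconclusive -> degen.
(Indeed, f is constant along the null direction of H through x*, so x* is not a strict local extremum.)

degen


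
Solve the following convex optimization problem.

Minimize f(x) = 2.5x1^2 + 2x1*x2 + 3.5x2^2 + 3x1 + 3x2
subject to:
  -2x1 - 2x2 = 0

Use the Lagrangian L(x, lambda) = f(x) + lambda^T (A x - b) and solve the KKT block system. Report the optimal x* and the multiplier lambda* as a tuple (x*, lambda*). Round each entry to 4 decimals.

Form the Lagrangian:
  L(x, lambda) = (1/2) x^T Q x + c^T x + lambda^T (A x - b)
Stationarity (grad_x L = 0): Q x + c + A^T lambda = 0.
Primal feasibility: A x = b.

This gives the KKT block system:
  [ Q   A^T ] [ x     ]   [-c ]
  [ A    0  ] [ lambda ] = [ b ]

Solving the linear system:
  x*      = (0, 0)
  lambda* = (1.5)
  f(x*)   = 0

x* = (0, 0), lambda* = (1.5)


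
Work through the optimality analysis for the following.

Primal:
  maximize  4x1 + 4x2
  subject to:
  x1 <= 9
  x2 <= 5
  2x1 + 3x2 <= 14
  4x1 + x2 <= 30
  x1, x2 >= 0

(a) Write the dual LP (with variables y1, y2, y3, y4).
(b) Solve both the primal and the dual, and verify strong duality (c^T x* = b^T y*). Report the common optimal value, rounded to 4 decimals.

The standard primal-dual pair for 'max c^T x s.t. A x <= b, x >= 0' is:
  Dual:  min b^T y  s.t.  A^T y >= c,  y >= 0.

So the dual LP is:
  minimize  9y1 + 5y2 + 14y3 + 30y4
  subject to:
    y1 + 2y3 + 4y4 >= 4
    y2 + 3y3 + y4 >= 4
    y1, y2, y3, y4 >= 0

Solving the primal: x* = (7, 0).
  primal value c^T x* = 28.
Solving the dual: y* = (0, 0, 2, 0).
  dual value b^T y* = 28.
Strong duality: c^T x* = b^T y*. Confirmed.

28


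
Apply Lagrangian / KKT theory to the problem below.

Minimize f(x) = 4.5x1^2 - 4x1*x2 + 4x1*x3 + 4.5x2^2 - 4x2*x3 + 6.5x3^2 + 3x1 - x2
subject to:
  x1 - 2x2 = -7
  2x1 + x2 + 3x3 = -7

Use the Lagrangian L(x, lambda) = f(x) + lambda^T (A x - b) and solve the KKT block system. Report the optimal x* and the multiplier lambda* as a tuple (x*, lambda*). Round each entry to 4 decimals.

Form the Lagrangian:
  L(x, lambda) = (1/2) x^T Q x + c^T x + lambda^T (A x - b)
Stationarity (grad_x L = 0): Q x + c + A^T lambda = 0.
Primal feasibility: A x = b.

This gives the KKT block system:
  [ Q   A^T ] [ x     ]   [-c ]
  [ A    0  ] [ lambda ] = [ b ]

Solving the linear system:
  x*      = (-3.618, 1.691, -0.485)
  lambda* = (19.9056, 9.1803)
  f(x*)   = 95.5279

x* = (-3.618, 1.691, -0.485), lambda* = (19.9056, 9.1803)


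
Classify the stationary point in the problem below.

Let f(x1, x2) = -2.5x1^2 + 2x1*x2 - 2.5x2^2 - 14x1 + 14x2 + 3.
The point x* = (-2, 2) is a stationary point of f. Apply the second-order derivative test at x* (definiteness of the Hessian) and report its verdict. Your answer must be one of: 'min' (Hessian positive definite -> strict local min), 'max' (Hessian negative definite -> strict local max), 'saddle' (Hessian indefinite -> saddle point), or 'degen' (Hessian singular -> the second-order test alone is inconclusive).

Compute the Hessian H = grad^2 f:
  H = [[-5, 2], [2, -5]]
Verify stationarity: grad f(x*) = H x* + g = (0, 0).
Eigenvalues of H: -7, -3.
Both eigenvalues < 0, so H is negative definite -> x* is a strict local max.

max


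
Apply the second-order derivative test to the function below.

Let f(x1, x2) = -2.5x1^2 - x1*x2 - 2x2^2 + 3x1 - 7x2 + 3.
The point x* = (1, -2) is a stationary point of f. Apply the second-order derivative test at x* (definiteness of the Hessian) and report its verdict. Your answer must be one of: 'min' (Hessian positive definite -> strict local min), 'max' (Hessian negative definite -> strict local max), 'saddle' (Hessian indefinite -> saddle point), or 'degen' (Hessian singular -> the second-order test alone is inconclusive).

Compute the Hessian H = grad^2 f:
  H = [[-5, -1], [-1, -4]]
Verify stationarity: grad f(x*) = H x* + g = (0, 0).
Eigenvalues of H: -5.618, -3.382.
Both eigenvalues < 0, so H is negative definite -> x* is a strict local max.

max


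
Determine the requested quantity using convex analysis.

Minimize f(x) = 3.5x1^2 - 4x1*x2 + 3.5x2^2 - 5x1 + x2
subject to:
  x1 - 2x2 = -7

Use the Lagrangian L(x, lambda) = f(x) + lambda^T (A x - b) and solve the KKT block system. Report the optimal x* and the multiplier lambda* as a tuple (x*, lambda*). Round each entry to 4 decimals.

Form the Lagrangian:
  L(x, lambda) = (1/2) x^T Q x + c^T x + lambda^T (A x - b)
Stationarity (grad_x L = 0): Q x + c + A^T lambda = 0.
Primal feasibility: A x = b.

This gives the KKT block system:
  [ Q   A^T ] [ x     ]   [-c ]
  [ A    0  ] [ lambda ] = [ b ]

Solving the linear system:
  x*      = (1.3158, 4.1579)
  lambda* = (12.4211)
  f(x*)   = 42.2632

x* = (1.3158, 4.1579), lambda* = (12.4211)


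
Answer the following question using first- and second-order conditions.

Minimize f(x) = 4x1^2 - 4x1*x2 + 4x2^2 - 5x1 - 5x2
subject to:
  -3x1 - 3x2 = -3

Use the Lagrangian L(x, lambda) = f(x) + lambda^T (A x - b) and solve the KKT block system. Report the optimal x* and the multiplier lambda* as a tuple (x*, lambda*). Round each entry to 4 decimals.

Form the Lagrangian:
  L(x, lambda) = (1/2) x^T Q x + c^T x + lambda^T (A x - b)
Stationarity (grad_x L = 0): Q x + c + A^T lambda = 0.
Primal feasibility: A x = b.

This gives the KKT block system:
  [ Q   A^T ] [ x     ]   [-c ]
  [ A    0  ] [ lambda ] = [ b ]

Solving the linear system:
  x*      = (0.5, 0.5)
  lambda* = (-1)
  f(x*)   = -4

x* = (0.5, 0.5), lambda* = (-1)


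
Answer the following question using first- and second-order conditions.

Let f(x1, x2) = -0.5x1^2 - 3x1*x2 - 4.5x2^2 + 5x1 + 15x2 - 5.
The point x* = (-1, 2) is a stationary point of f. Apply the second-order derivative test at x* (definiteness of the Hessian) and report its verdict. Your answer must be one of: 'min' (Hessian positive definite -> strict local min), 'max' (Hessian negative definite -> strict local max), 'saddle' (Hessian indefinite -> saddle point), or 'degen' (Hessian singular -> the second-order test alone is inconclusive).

Compute the Hessian H = grad^2 f:
  H = [[-1, -3], [-3, -9]]
Verify stationarity: grad f(x*) = H x* + g = (0, 0).
Eigenvalues of H: -10, 0.
H has a zero eigenvalue (singular; negative semidefinite but not definite), so H is neither positive definite, negative definite, nor indefinite. The second-order test alone is inconclusive -> degen.
(Indeed, f is constant along the null direction of H through x*, so x* is not a strict local extremum.)

degen


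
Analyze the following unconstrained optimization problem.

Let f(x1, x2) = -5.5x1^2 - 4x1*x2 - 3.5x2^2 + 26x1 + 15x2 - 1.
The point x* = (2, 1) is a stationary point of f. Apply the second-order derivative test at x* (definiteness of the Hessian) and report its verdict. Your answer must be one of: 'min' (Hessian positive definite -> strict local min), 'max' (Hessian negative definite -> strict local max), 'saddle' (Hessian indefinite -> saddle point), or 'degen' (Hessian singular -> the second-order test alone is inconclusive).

Compute the Hessian H = grad^2 f:
  H = [[-11, -4], [-4, -7]]
Verify stationarity: grad f(x*) = H x* + g = (0, 0).
Eigenvalues of H: -13.4721, -4.5279.
Both eigenvalues < 0, so H is negative definite -> x* is a strict local max.

max


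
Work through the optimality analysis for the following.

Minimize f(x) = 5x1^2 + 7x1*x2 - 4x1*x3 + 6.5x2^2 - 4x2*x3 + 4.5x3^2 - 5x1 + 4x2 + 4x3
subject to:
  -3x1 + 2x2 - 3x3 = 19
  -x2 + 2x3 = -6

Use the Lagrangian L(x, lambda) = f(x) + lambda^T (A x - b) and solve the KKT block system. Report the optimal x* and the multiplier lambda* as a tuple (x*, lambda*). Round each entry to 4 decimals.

Form the Lagrangian:
  L(x, lambda) = (1/2) x^T Q x + c^T x + lambda^T (A x - b)
Stationarity (grad_x L = 0): Q x + c + A^T lambda = 0.
Primal feasibility: A x = b.

This gives the KKT block system:
  [ Q   A^T ] [ x     ]   [-c ]
  [ A    0  ] [ lambda ] = [ b ]

Solving the linear system:
  x*      = (-3.1242, 1.2547, -2.3726)
  lambda* = (-5.9895, -4.0463)
  f(x*)   = 50.3358

x* = (-3.1242, 1.2547, -2.3726), lambda* = (-5.9895, -4.0463)


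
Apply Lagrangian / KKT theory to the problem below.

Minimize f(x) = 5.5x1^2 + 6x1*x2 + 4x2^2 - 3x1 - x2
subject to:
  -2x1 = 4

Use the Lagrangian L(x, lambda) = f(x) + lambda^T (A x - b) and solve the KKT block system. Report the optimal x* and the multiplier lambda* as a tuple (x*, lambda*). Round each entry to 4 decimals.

Form the Lagrangian:
  L(x, lambda) = (1/2) x^T Q x + c^T x + lambda^T (A x - b)
Stationarity (grad_x L = 0): Q x + c + A^T lambda = 0.
Primal feasibility: A x = b.

This gives the KKT block system:
  [ Q   A^T ] [ x     ]   [-c ]
  [ A    0  ] [ lambda ] = [ b ]

Solving the linear system:
  x*      = (-2, 1.625)
  lambda* = (-7.625)
  f(x*)   = 17.4375

x* = (-2, 1.625), lambda* = (-7.625)


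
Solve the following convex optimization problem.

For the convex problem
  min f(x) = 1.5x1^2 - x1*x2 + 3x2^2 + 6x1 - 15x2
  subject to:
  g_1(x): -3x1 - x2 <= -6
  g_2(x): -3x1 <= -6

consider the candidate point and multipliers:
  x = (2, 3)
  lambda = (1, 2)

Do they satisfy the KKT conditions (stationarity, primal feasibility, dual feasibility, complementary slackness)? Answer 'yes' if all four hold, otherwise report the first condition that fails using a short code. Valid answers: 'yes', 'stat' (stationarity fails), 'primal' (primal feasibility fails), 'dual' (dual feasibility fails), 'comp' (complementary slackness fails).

Gradient of f: grad f(x) = Q x + c = (9, 1)
Constraint values g_i(x) = a_i^T x - b_i:
  g_1((2, 3)) = -3
  g_2((2, 3)) = 0
Stationarity residual: grad f(x) + sum_i lambda_i a_i = (0, 0)
  -> stationarity OK
Primal feasibility (all g_i <= 0): OK
Dual feasibility (all lambda_i >= 0): OK
Complementary slackness (lambda_i * g_i(x) = 0 for all i): FAILS

Verdict: the first failing condition is complementary_slackness -> comp.

comp


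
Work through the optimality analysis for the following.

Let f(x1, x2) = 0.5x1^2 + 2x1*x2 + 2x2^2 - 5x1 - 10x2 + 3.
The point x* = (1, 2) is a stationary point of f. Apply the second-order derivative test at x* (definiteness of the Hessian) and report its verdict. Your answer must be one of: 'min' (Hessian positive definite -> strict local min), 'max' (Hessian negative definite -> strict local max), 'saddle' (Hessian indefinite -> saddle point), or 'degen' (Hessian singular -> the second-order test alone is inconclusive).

Compute the Hessian H = grad^2 f:
  H = [[1, 2], [2, 4]]
Verify stationarity: grad f(x*) = H x* + g = (0, 0).
Eigenvalues of H: 0, 5.
H has a zero eigenvalue (singular; positive semidefinite but not definite), so H is neither positive definite, negative definite, nor indefinite. The second-order test alone is inconclusive -> degen.
(Indeed, f is constant along the null direction of H through x*, so x* is not a strict local extremum.)

degen


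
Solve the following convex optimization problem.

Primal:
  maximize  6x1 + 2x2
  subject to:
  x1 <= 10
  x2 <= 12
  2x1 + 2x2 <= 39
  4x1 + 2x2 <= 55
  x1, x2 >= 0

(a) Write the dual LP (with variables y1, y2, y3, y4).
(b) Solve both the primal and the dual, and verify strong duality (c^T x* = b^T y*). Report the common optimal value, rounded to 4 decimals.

The standard primal-dual pair for 'max c^T x s.t. A x <= b, x >= 0' is:
  Dual:  min b^T y  s.t.  A^T y >= c,  y >= 0.

So the dual LP is:
  minimize  10y1 + 12y2 + 39y3 + 55y4
  subject to:
    y1 + 2y3 + 4y4 >= 6
    y2 + 2y3 + 2y4 >= 2
    y1, y2, y3, y4 >= 0

Solving the primal: x* = (10, 7.5).
  primal value c^T x* = 75.
Solving the dual: y* = (2, 0, 0, 1).
  dual value b^T y* = 75.
Strong duality: c^T x* = b^T y*. Confirmed.

75


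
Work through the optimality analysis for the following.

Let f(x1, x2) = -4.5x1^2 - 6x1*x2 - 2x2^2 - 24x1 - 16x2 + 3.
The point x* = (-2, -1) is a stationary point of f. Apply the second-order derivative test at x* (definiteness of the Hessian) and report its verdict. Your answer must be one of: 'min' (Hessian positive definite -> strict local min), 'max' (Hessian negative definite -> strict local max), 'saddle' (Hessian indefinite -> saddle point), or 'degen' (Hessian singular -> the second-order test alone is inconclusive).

Compute the Hessian H = grad^2 f:
  H = [[-9, -6], [-6, -4]]
Verify stationarity: grad f(x*) = H x* + g = (0, 0).
Eigenvalues of H: -13, 0.
H has a zero eigenvalue (singular; negative semidefinite but not definite), so H is neither positive definite, negative definite, nor indefinite. The second-order test alone is inconclusive -> degen.
(Indeed, f is constant along the null direction of H through x*, so x* is not a strict local extremum.)

degen


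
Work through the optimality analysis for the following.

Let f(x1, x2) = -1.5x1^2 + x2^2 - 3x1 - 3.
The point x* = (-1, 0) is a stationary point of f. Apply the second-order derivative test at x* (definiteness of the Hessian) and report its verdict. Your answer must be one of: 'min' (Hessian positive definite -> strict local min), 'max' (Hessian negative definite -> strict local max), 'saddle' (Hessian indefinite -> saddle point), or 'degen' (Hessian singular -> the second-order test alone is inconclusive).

Compute the Hessian H = grad^2 f:
  H = [[-3, 0], [0, 2]]
Verify stationarity: grad f(x*) = H x* + g = (0, 0).
Eigenvalues of H: -3, 2.
Eigenvalues have mixed signs, so H is indefinite -> x* is a saddle point.

saddle


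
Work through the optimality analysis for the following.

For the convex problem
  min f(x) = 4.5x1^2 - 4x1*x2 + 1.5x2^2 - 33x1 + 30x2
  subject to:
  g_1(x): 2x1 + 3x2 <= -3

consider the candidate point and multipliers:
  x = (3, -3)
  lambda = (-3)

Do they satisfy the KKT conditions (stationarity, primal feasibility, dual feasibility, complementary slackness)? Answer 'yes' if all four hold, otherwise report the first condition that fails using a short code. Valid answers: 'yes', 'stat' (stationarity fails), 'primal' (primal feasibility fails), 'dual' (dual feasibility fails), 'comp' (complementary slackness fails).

Gradient of f: grad f(x) = Q x + c = (6, 9)
Constraint values g_i(x) = a_i^T x - b_i:
  g_1((3, -3)) = 0
Stationarity residual: grad f(x) + sum_i lambda_i a_i = (0, 0)
  -> stationarity OK
Primal feasibility (all g_i <= 0): OK
Dual feasibility (all lambda_i >= 0): FAILS
Complementary slackness (lambda_i * g_i(x) = 0 for all i): OK

Verdict: the first failing condition is dual_feasibility -> dual.

dual


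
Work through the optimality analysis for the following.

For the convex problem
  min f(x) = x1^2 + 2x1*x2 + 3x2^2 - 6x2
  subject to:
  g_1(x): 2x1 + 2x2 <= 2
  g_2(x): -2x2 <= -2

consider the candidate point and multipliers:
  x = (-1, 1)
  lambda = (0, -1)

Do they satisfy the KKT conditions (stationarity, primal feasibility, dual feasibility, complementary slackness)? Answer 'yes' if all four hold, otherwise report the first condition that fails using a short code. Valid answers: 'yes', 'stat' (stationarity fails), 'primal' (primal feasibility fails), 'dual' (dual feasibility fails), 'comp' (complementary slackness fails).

Gradient of f: grad f(x) = Q x + c = (0, -2)
Constraint values g_i(x) = a_i^T x - b_i:
  g_1((-1, 1)) = -2
  g_2((-1, 1)) = 0
Stationarity residual: grad f(x) + sum_i lambda_i a_i = (0, 0)
  -> stationarity OK
Primal feasibility (all g_i <= 0): OK
Dual feasibility (all lambda_i >= 0): FAILS
Complementary slackness (lambda_i * g_i(x) = 0 for all i): OK

Verdict: the first failing condition is dual_feasibility -> dual.

dual


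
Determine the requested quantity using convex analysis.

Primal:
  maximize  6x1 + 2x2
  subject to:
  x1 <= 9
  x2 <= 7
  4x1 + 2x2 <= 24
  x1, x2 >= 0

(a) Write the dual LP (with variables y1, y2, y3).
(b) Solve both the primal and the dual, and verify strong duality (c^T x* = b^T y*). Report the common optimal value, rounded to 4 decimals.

The standard primal-dual pair for 'max c^T x s.t. A x <= b, x >= 0' is:
  Dual:  min b^T y  s.t.  A^T y >= c,  y >= 0.

So the dual LP is:
  minimize  9y1 + 7y2 + 24y3
  subject to:
    y1 + 4y3 >= 6
    y2 + 2y3 >= 2
    y1, y2, y3 >= 0

Solving the primal: x* = (6, 0).
  primal value c^T x* = 36.
Solving the dual: y* = (0, 0, 1.5).
  dual value b^T y* = 36.
Strong duality: c^T x* = b^T y*. Confirmed.

36


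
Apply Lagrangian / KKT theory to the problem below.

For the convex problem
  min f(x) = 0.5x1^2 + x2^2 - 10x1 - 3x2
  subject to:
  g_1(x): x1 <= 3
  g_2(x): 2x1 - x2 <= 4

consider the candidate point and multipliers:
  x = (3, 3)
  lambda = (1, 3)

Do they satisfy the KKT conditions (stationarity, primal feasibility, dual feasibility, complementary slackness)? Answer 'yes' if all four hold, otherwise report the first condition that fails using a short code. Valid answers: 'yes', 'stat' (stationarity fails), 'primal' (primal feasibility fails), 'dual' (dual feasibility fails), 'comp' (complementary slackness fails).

Gradient of f: grad f(x) = Q x + c = (-7, 3)
Constraint values g_i(x) = a_i^T x - b_i:
  g_1((3, 3)) = 0
  g_2((3, 3)) = -1
Stationarity residual: grad f(x) + sum_i lambda_i a_i = (0, 0)
  -> stationarity OK
Primal feasibility (all g_i <= 0): OK
Dual feasibility (all lambda_i >= 0): OK
Complementary slackness (lambda_i * g_i(x) = 0 for all i): FAILS

Verdict: the first failing condition is complementary_slackness -> comp.

comp


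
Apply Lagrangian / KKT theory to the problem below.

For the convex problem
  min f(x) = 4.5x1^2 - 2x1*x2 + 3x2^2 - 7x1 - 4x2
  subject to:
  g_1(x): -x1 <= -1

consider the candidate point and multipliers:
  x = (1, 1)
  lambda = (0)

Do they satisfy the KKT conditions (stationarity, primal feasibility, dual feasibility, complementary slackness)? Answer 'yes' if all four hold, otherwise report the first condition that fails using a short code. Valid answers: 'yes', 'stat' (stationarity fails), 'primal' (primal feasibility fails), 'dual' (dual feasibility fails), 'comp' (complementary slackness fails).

Gradient of f: grad f(x) = Q x + c = (0, 0)
Constraint values g_i(x) = a_i^T x - b_i:
  g_1((1, 1)) = 0
Stationarity residual: grad f(x) + sum_i lambda_i a_i = (0, 0)
  -> stationarity OK
Primal feasibility (all g_i <= 0): OK
Dual feasibility (all lambda_i >= 0): OK
Complementary slackness (lambda_i * g_i(x) = 0 for all i): OK

Verdict: yes, KKT holds.

yes


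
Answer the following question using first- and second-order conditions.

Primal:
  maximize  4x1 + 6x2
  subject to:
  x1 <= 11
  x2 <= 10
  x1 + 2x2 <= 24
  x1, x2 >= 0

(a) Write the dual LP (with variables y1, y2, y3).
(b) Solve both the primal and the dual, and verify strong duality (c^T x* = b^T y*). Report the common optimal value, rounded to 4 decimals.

The standard primal-dual pair for 'max c^T x s.t. A x <= b, x >= 0' is:
  Dual:  min b^T y  s.t.  A^T y >= c,  y >= 0.

So the dual LP is:
  minimize  11y1 + 10y2 + 24y3
  subject to:
    y1 + y3 >= 4
    y2 + 2y3 >= 6
    y1, y2, y3 >= 0

Solving the primal: x* = (11, 6.5).
  primal value c^T x* = 83.
Solving the dual: y* = (1, 0, 3).
  dual value b^T y* = 83.
Strong duality: c^T x* = b^T y*. Confirmed.

83


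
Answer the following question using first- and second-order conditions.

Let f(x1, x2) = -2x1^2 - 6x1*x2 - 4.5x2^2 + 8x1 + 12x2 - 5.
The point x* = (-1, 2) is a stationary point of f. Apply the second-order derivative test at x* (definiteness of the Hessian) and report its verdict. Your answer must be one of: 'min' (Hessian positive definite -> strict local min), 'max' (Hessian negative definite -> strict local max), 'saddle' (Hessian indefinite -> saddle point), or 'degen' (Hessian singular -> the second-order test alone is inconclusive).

Compute the Hessian H = grad^2 f:
  H = [[-4, -6], [-6, -9]]
Verify stationarity: grad f(x*) = H x* + g = (0, 0).
Eigenvalues of H: -13, 0.
H has a zero eigenvalue (singular; negative semidefinite but not definite), so H is neither positive definite, negative definite, nor indefinite. The second-order test alone is inconclusive -> degen.
(Indeed, f is constant along the null direction of H through x*, so x* is not a strict local extremum.)

degen


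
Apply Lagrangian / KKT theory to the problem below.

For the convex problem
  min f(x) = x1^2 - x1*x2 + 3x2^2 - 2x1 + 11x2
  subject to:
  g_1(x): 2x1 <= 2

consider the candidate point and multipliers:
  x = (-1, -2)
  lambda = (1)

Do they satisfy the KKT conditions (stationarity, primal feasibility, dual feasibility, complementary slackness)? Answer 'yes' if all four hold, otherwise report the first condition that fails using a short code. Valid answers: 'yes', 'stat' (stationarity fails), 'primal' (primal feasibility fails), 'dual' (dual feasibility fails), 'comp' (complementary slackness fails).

Gradient of f: grad f(x) = Q x + c = (-2, 0)
Constraint values g_i(x) = a_i^T x - b_i:
  g_1((-1, -2)) = -4
Stationarity residual: grad f(x) + sum_i lambda_i a_i = (0, 0)
  -> stationarity OK
Primal feasibility (all g_i <= 0): OK
Dual feasibility (all lambda_i >= 0): OK
Complementary slackness (lambda_i * g_i(x) = 0 for all i): FAILS

Verdict: the first failing condition is complementary_slackness -> comp.

comp


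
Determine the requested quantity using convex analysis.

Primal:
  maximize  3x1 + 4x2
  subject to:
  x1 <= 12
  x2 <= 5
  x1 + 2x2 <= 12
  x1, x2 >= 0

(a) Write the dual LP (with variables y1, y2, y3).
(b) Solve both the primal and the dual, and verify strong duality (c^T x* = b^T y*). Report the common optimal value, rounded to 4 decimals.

The standard primal-dual pair for 'max c^T x s.t. A x <= b, x >= 0' is:
  Dual:  min b^T y  s.t.  A^T y >= c,  y >= 0.

So the dual LP is:
  minimize  12y1 + 5y2 + 12y3
  subject to:
    y1 + y3 >= 3
    y2 + 2y3 >= 4
    y1, y2, y3 >= 0

Solving the primal: x* = (12, 0).
  primal value c^T x* = 36.
Solving the dual: y* = (1, 0, 2).
  dual value b^T y* = 36.
Strong duality: c^T x* = b^T y*. Confirmed.

36


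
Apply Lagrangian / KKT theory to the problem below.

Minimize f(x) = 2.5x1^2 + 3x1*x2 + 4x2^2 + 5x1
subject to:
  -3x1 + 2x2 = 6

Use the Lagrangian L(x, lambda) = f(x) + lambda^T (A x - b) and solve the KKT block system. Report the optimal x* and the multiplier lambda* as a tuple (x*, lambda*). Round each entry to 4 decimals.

Form the Lagrangian:
  L(x, lambda) = (1/2) x^T Q x + c^T x + lambda^T (A x - b)
Stationarity (grad_x L = 0): Q x + c + A^T lambda = 0.
Primal feasibility: A x = b.

This gives the KKT block system:
  [ Q   A^T ] [ x     ]   [-c ]
  [ A    0  ] [ lambda ] = [ b ]

Solving the linear system:
  x*      = (-1.5625, 0.6562)
  lambda* = (-0.2812)
  f(x*)   = -3.0625

x* = (-1.5625, 0.6562), lambda* = (-0.2812)


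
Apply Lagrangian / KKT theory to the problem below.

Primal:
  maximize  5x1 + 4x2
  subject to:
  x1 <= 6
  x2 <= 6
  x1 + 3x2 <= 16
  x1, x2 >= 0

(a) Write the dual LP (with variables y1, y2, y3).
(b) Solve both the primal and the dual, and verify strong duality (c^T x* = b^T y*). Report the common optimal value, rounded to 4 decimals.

The standard primal-dual pair for 'max c^T x s.t. A x <= b, x >= 0' is:
  Dual:  min b^T y  s.t.  A^T y >= c,  y >= 0.

So the dual LP is:
  minimize  6y1 + 6y2 + 16y3
  subject to:
    y1 + y3 >= 5
    y2 + 3y3 >= 4
    y1, y2, y3 >= 0

Solving the primal: x* = (6, 3.3333).
  primal value c^T x* = 43.3333.
Solving the dual: y* = (3.6667, 0, 1.3333).
  dual value b^T y* = 43.3333.
Strong duality: c^T x* = b^T y*. Confirmed.

43.3333


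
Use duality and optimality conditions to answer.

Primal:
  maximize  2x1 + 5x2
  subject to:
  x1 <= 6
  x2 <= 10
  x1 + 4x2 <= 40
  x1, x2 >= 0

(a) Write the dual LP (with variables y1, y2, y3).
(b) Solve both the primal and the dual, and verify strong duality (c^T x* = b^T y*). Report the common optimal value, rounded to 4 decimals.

The standard primal-dual pair for 'max c^T x s.t. A x <= b, x >= 0' is:
  Dual:  min b^T y  s.t.  A^T y >= c,  y >= 0.

So the dual LP is:
  minimize  6y1 + 10y2 + 40y3
  subject to:
    y1 + y3 >= 2
    y2 + 4y3 >= 5
    y1, y2, y3 >= 0

Solving the primal: x* = (6, 8.5).
  primal value c^T x* = 54.5.
Solving the dual: y* = (0.75, 0, 1.25).
  dual value b^T y* = 54.5.
Strong duality: c^T x* = b^T y*. Confirmed.

54.5


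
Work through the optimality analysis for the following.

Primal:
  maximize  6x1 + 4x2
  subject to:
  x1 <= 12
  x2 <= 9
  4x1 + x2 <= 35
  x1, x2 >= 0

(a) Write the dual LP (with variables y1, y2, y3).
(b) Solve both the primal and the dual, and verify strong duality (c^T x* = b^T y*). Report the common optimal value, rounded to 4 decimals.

The standard primal-dual pair for 'max c^T x s.t. A x <= b, x >= 0' is:
  Dual:  min b^T y  s.t.  A^T y >= c,  y >= 0.

So the dual LP is:
  minimize  12y1 + 9y2 + 35y3
  subject to:
    y1 + 4y3 >= 6
    y2 + y3 >= 4
    y1, y2, y3 >= 0

Solving the primal: x* = (6.5, 9).
  primal value c^T x* = 75.
Solving the dual: y* = (0, 2.5, 1.5).
  dual value b^T y* = 75.
Strong duality: c^T x* = b^T y*. Confirmed.

75


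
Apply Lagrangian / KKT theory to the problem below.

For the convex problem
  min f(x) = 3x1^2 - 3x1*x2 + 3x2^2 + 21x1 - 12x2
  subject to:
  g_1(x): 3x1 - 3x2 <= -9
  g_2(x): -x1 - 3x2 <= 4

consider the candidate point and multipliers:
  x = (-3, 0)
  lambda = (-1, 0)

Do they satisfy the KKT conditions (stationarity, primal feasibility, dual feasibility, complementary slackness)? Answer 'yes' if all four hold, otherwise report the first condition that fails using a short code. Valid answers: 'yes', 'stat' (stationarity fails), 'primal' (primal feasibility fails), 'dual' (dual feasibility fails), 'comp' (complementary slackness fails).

Gradient of f: grad f(x) = Q x + c = (3, -3)
Constraint values g_i(x) = a_i^T x - b_i:
  g_1((-3, 0)) = 0
  g_2((-3, 0)) = -1
Stationarity residual: grad f(x) + sum_i lambda_i a_i = (0, 0)
  -> stationarity OK
Primal feasibility (all g_i <= 0): OK
Dual feasibility (all lambda_i >= 0): FAILS
Complementary slackness (lambda_i * g_i(x) = 0 for all i): OK

Verdict: the first failing condition is dual_feasibility -> dual.

dual


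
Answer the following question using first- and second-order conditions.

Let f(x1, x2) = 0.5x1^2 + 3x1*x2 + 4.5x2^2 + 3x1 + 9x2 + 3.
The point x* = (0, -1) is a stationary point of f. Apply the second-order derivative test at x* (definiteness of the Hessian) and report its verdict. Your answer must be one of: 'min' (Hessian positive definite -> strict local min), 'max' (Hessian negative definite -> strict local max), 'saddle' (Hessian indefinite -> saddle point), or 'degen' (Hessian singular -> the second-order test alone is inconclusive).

Compute the Hessian H = grad^2 f:
  H = [[1, 3], [3, 9]]
Verify stationarity: grad f(x*) = H x* + g = (0, 0).
Eigenvalues of H: 0, 10.
H has a zero eigenvalue (singular; positive semidefinite but not definite), so H is neither positive definite, negative definite, nor indefinite. The second-order test alone is inconclusive -> degen.
(Indeed, f is constant along the null direction of H through x*, so x* is not a strict local extremum.)

degen


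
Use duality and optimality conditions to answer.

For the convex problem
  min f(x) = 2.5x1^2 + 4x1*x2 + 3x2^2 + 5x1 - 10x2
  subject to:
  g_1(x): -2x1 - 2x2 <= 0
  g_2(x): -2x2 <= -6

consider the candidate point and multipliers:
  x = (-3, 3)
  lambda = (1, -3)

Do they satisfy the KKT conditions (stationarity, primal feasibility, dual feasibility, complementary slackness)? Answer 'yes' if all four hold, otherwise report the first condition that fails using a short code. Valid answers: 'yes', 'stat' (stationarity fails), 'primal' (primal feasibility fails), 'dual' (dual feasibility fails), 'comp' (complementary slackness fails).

Gradient of f: grad f(x) = Q x + c = (2, -4)
Constraint values g_i(x) = a_i^T x - b_i:
  g_1((-3, 3)) = 0
  g_2((-3, 3)) = 0
Stationarity residual: grad f(x) + sum_i lambda_i a_i = (0, 0)
  -> stationarity OK
Primal feasibility (all g_i <= 0): OK
Dual feasibility (all lambda_i >= 0): FAILS
Complementary slackness (lambda_i * g_i(x) = 0 for all i): OK

Verdict: the first failing condition is dual_feasibility -> dual.

dual


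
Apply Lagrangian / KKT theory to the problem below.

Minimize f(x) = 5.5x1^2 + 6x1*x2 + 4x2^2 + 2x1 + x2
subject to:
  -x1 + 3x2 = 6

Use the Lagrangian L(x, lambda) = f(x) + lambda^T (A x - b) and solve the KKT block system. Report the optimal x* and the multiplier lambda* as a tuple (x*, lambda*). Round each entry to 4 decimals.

Form the Lagrangian:
  L(x, lambda) = (1/2) x^T Q x + c^T x + lambda^T (A x - b)
Stationarity (grad_x L = 0): Q x + c + A^T lambda = 0.
Primal feasibility: A x = b.

This gives the KKT block system:
  [ Q   A^T ] [ x     ]   [-c ]
  [ A    0  ] [ lambda ] = [ b ]

Solving the linear system:
  x*      = (-1.2378, 1.5874)
  lambda* = (-2.0909)
  f(x*)   = 5.8287

x* = (-1.2378, 1.5874), lambda* = (-2.0909)


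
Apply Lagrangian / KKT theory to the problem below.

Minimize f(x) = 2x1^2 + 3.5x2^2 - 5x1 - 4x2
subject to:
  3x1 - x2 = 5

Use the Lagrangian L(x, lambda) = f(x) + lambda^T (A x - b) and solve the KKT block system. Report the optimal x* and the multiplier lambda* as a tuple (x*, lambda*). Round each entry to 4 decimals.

Form the Lagrangian:
  L(x, lambda) = (1/2) x^T Q x + c^T x + lambda^T (A x - b)
Stationarity (grad_x L = 0): Q x + c + A^T lambda = 0.
Primal feasibility: A x = b.

This gives the KKT block system:
  [ Q   A^T ] [ x     ]   [-c ]
  [ A    0  ] [ lambda ] = [ b ]

Solving the linear system:
  x*      = (1.8209, 0.4627)
  lambda* = (-0.7612)
  f(x*)   = -3.5746

x* = (1.8209, 0.4627), lambda* = (-0.7612)


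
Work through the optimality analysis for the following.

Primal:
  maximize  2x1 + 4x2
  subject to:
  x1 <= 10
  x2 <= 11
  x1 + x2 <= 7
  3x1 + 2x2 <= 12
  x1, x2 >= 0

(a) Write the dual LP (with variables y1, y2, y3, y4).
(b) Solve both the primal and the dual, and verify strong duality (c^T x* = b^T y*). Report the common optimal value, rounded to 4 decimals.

The standard primal-dual pair for 'max c^T x s.t. A x <= b, x >= 0' is:
  Dual:  min b^T y  s.t.  A^T y >= c,  y >= 0.

So the dual LP is:
  minimize  10y1 + 11y2 + 7y3 + 12y4
  subject to:
    y1 + y3 + 3y4 >= 2
    y2 + y3 + 2y4 >= 4
    y1, y2, y3, y4 >= 0

Solving the primal: x* = (0, 6).
  primal value c^T x* = 24.
Solving the dual: y* = (0, 0, 0, 2).
  dual value b^T y* = 24.
Strong duality: c^T x* = b^T y*. Confirmed.

24


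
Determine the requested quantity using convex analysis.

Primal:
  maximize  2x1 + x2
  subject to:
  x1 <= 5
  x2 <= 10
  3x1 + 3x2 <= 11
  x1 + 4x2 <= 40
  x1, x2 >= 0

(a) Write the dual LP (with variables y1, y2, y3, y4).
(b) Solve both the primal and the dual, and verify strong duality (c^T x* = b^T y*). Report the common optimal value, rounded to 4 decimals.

The standard primal-dual pair for 'max c^T x s.t. A x <= b, x >= 0' is:
  Dual:  min b^T y  s.t.  A^T y >= c,  y >= 0.

So the dual LP is:
  minimize  5y1 + 10y2 + 11y3 + 40y4
  subject to:
    y1 + 3y3 + y4 >= 2
    y2 + 3y3 + 4y4 >= 1
    y1, y2, y3, y4 >= 0

Solving the primal: x* = (3.6667, 0).
  primal value c^T x* = 7.3333.
Solving the dual: y* = (0, 0, 0.6667, 0).
  dual value b^T y* = 7.3333.
Strong duality: c^T x* = b^T y*. Confirmed.

7.3333


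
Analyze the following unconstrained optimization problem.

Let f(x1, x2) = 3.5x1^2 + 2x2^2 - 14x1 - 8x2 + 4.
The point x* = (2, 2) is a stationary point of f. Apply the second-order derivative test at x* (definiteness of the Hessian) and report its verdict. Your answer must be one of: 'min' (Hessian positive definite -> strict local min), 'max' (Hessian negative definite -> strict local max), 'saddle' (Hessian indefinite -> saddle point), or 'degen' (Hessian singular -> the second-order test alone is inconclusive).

Compute the Hessian H = grad^2 f:
  H = [[7, 0], [0, 4]]
Verify stationarity: grad f(x*) = H x* + g = (0, 0).
Eigenvalues of H: 4, 7.
Both eigenvalues > 0, so H is positive definite -> x* is a strict local min.

min


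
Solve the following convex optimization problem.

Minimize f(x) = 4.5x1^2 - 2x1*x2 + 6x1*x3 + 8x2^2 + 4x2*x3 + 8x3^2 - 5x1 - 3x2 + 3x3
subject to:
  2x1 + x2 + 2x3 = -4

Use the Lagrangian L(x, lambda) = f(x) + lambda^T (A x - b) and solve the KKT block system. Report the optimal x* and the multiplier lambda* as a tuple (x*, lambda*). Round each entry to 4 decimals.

Form the Lagrangian:
  L(x, lambda) = (1/2) x^T Q x + c^T x + lambda^T (A x - b)
Stationarity (grad_x L = 0): Q x + c + A^T lambda = 0.
Primal feasibility: A x = b.

This gives the KKT block system:
  [ Q   A^T ] [ x     ]   [-c ]
  [ A    0  ] [ lambda ] = [ b ]

Solving the linear system:
  x*      = (-0.9444, -0.2778, -0.9167)
  lambda* = (9.2222)
  f(x*)   = 19.8472

x* = (-0.9444, -0.2778, -0.9167), lambda* = (9.2222)


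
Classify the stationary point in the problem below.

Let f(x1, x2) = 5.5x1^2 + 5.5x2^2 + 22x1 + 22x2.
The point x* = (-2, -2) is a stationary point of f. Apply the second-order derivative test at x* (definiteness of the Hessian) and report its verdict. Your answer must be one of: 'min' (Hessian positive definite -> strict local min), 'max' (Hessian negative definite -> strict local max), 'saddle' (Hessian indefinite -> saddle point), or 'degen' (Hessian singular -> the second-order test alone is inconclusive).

Compute the Hessian H = grad^2 f:
  H = [[11, 0], [0, 11]]
Verify stationarity: grad f(x*) = H x* + g = (0, 0).
Eigenvalues of H: 11, 11.
Both eigenvalues > 0, so H is positive definite -> x* is a strict local min.

min


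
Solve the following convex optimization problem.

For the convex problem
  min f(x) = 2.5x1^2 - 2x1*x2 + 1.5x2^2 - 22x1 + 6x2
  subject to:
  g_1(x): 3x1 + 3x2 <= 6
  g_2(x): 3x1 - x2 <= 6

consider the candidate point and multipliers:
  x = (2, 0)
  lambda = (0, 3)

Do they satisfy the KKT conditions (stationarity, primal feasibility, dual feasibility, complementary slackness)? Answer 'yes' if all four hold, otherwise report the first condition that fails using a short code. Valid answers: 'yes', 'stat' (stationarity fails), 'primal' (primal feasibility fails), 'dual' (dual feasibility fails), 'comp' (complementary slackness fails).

Gradient of f: grad f(x) = Q x + c = (-12, 2)
Constraint values g_i(x) = a_i^T x - b_i:
  g_1((2, 0)) = 0
  g_2((2, 0)) = 0
Stationarity residual: grad f(x) + sum_i lambda_i a_i = (-3, -1)
  -> stationarity FAILS
Primal feasibility (all g_i <= 0): OK
Dual feasibility (all lambda_i >= 0): OK
Complementary slackness (lambda_i * g_i(x) = 0 for all i): OK

Verdict: the first failing condition is stationarity -> stat.

stat


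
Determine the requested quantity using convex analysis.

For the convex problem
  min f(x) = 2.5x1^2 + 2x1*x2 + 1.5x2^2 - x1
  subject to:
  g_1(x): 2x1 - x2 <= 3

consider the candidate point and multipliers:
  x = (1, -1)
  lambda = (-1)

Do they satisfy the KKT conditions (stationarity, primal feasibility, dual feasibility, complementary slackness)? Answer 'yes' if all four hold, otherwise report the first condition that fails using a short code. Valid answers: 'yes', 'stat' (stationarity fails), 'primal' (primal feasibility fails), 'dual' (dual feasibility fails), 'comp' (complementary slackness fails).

Gradient of f: grad f(x) = Q x + c = (2, -1)
Constraint values g_i(x) = a_i^T x - b_i:
  g_1((1, -1)) = 0
Stationarity residual: grad f(x) + sum_i lambda_i a_i = (0, 0)
  -> stationarity OK
Primal feasibility (all g_i <= 0): OK
Dual feasibility (all lambda_i >= 0): FAILS
Complementary slackness (lambda_i * g_i(x) = 0 for all i): OK

Verdict: the first failing condition is dual_feasibility -> dual.

dual


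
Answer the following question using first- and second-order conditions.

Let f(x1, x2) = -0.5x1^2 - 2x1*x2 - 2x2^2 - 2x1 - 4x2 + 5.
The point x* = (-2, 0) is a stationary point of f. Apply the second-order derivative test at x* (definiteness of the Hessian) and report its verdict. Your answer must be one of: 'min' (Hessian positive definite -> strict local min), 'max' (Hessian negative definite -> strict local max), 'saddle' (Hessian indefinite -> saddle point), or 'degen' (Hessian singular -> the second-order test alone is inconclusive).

Compute the Hessian H = grad^2 f:
  H = [[-1, -2], [-2, -4]]
Verify stationarity: grad f(x*) = H x* + g = (0, 0).
Eigenvalues of H: -5, 0.
H has a zero eigenvalue (singular; negative semidefinite but not definite), so H is neither positive definite, negative definite, nor indefinite. The second-order test alone is inconclusive -> degen.
(Indeed, f is constant along the null direction of H through x*, so x* is not a strict local extremum.)

degen


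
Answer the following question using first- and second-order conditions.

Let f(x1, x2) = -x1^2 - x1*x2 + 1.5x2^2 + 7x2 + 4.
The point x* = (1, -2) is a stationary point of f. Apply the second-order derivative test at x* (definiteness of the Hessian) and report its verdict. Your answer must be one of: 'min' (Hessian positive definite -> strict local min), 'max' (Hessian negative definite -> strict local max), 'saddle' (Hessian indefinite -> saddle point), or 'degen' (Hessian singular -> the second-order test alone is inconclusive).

Compute the Hessian H = grad^2 f:
  H = [[-2, -1], [-1, 3]]
Verify stationarity: grad f(x*) = H x* + g = (0, 0).
Eigenvalues of H: -2.1926, 3.1926.
Eigenvalues have mixed signs, so H is indefinite -> x* is a saddle point.

saddle
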